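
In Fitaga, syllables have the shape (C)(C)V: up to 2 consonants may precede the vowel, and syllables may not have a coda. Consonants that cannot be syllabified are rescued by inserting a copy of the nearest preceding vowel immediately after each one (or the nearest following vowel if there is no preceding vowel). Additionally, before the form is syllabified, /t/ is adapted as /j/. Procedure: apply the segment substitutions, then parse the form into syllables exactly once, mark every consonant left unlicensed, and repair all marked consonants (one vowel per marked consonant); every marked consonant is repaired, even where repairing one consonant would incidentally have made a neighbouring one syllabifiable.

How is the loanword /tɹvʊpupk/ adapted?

Substitution: /t/ → /j/, giving /jɹvʊpupk/.
Syllabifying with onset maximization leaves /j/, /p/, /k/ stranded (no codas are permitted; onsets may contain at most 2 consonants).
Each unlicensed consonant becomes the onset of a new syllable: /j/ → /jʊ/, /p/ → /pu/, /k/ → /ku/.

jʊɹvʊpupuku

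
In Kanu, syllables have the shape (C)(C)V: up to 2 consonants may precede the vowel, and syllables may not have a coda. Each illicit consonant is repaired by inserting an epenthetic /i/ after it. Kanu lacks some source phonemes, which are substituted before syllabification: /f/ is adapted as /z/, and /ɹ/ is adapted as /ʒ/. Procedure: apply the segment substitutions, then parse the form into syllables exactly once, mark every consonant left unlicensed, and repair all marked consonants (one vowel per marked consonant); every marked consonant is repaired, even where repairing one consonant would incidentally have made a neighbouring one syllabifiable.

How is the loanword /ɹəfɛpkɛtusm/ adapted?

ʒəzɛpkɛtusimi

Substitution: /ɹ/ → /ʒ/, /f/ → /z/, giving /ʒəzɛpkɛtusm/.
Syllabifying with onset maximization leaves /s/, /m/ stranded (no codas are permitted; onsets may contain at most 2 consonants).
Inserting the epenthetic vowel yields /s/ → /si/, /m/ → /mi/.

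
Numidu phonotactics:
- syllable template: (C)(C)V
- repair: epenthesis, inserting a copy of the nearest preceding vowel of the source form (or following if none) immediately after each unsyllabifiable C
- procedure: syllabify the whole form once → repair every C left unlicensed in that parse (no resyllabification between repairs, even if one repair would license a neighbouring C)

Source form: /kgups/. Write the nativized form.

Syllabifying with onset maximization leaves /p/, /s/ stranded (no codas are permitted; onsets may contain at most 2 consonants).
Each unlicensed consonant becomes the onset of a new syllable: /p/ → /pu/, /s/ → /su/.

kgupusu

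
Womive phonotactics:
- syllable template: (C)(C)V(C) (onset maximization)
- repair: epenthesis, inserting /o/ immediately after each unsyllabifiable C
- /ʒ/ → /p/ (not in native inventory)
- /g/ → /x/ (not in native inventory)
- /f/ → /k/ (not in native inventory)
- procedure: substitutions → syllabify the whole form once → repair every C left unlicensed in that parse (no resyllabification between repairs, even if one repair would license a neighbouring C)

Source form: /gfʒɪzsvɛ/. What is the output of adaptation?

Substitution: /g/ → /x/, /f/ → /k/, /ʒ/ → /p/, giving /xkpɪzsvɛ/.
Under (C)(C)V(C), the unsyllabifiable consonants are /x/ (at most one coda consonant is licensed; onsets may contain at most 2 consonants).
Inserting the epenthetic vowel yields /x/ → /xo/.

xokpɪzsvɛ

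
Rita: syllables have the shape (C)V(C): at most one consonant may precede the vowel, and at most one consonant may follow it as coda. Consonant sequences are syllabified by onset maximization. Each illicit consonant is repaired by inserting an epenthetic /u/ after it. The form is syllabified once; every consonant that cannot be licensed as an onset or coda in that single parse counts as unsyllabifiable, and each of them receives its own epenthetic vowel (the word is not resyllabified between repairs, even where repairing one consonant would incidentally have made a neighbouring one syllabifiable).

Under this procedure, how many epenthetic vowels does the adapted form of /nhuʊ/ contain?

1

The unsyllabifiable consonants are /n/; each receives one epenthetic vowel.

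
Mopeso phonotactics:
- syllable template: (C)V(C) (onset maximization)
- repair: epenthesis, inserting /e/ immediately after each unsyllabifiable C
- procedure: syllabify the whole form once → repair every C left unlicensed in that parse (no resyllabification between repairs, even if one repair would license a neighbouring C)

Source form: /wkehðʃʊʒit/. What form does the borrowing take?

Syllabifying with onset maximization leaves /w/, /ð/ stranded (at most one coda consonant is licensed; onsets are limited to one consonant).
Inserting the epenthetic vowel yields /w/ → /we/, /ð/ → /ðe/.

wekehðeʃʊʒit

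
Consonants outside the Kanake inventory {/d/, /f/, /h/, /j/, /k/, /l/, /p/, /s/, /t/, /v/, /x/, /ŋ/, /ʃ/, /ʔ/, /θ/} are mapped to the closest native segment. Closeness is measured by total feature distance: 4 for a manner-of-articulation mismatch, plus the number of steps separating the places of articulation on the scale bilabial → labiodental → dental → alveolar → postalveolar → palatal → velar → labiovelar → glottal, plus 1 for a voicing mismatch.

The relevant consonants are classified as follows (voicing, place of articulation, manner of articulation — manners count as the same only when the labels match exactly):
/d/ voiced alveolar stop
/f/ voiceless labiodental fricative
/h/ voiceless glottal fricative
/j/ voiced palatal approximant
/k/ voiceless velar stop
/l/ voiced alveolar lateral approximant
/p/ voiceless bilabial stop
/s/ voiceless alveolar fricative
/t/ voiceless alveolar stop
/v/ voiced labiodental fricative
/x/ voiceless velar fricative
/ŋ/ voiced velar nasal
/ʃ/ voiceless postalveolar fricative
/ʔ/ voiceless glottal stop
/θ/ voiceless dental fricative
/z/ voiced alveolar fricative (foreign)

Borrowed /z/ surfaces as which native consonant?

s

/s/ is closest: same manner (fricative), place distance 0 (alveolar→alveolar), voicing differs (+1); total 1. Next closest is /v/ at distance 2.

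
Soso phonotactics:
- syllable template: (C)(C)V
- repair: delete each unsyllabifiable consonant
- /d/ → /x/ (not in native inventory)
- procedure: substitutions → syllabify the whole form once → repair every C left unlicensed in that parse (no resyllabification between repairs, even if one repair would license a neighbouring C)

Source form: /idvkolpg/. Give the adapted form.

Substitution: /d/ → /x/, giving /ixvkolpg/.
The consonants /x/, /l/, /p/, /g/ cannot be parsed into a legal (C)(C)V syllable (no codas are permitted; onsets may contain at most 2 consonants).
Deletion applies to /x/, /l/, /p/, /g/.

ivko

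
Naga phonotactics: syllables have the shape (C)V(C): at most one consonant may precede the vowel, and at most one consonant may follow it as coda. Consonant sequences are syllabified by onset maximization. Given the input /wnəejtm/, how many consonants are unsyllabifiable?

3

Syllabifying with onset maximization leaves /w/, /t/, /m/ stranded (at most one coda consonant is licensed; onsets are limited to one consonant).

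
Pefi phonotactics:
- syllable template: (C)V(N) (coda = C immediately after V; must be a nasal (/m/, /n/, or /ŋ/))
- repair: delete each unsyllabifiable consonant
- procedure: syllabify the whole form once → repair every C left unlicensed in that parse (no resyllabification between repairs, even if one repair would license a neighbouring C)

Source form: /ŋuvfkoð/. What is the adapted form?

ŋuko

The consonants /v/, /f/, /ð/ cannot be parsed into a legal (C)V(N) syllable (only a nasal (/m/, /n/, or /ŋ/) is licensed in coda position; onsets are limited to one consonant).
Deleting the stranded consonants removes /v/, /f/, /ð/.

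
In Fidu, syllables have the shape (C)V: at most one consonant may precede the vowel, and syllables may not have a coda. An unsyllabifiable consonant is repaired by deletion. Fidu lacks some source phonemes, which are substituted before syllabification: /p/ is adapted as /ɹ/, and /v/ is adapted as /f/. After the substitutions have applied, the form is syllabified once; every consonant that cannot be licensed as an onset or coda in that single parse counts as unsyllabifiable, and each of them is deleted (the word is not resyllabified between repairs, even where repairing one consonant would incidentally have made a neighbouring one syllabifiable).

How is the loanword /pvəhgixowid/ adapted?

fəgixowi

Substitution: /p/ → /ɹ/, /v/ → /f/, giving /ɹfəhgixowid/.
Under (C)V, the unsyllabifiable consonants are /ɹ/, /h/, /d/ (no codas are permitted; onsets are limited to one consonant).
Deletion applies to /ɹ/, /h/, /d/.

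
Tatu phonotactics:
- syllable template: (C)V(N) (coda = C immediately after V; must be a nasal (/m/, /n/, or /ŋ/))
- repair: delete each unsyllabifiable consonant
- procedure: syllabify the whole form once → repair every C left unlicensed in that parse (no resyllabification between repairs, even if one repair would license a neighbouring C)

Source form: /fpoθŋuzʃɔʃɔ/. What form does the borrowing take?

poŋuʃɔʃɔ

The consonants /f/, /θ/, /z/ cannot be parsed into a legal (C)V(N) syllable (only a nasal (/m/, /n/, or /ŋ/) is licensed in coda position; onsets are limited to one consonant).
Deleting the stranded consonants removes /f/, /θ/, /z/.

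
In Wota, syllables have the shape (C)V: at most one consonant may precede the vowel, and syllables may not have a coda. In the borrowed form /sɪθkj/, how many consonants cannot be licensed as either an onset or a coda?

The consonants /θ/, /k/, /j/ cannot be parsed into a legal (C)V syllable (no codas are permitted; onsets are limited to one consonant).

3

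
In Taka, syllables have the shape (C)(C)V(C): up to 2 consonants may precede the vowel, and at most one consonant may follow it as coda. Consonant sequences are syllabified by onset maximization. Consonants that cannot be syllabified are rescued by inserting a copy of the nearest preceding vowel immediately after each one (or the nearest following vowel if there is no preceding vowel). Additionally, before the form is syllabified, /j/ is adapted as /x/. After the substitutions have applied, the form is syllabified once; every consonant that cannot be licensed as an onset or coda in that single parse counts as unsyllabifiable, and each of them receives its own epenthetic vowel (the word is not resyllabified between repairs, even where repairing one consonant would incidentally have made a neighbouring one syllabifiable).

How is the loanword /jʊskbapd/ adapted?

Substitution: /j/ → /x/, giving /xʊskbapd/.
Under (C)(C)V(C), the unsyllabifiable consonants are /d/ (at most one coda consonant is licensed; onsets may contain at most 2 consonants).
Epenthesis after each stranded consonant: /d/ → /da/.

xʊskbapda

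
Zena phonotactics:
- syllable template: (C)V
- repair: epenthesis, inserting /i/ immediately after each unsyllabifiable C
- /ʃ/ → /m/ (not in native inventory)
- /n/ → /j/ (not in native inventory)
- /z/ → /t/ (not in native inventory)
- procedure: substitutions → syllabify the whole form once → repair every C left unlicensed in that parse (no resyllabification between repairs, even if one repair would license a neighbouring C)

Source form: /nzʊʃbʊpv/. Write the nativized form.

jitʊmibʊpivi

Substitution: /n/ → /j/, /z/ → /t/, /ʃ/ → /m/, giving /jtʊmbʊpv/.
Under (C)V, the unsyllabifiable consonants are /j/, /m/, /p/, /v/ (no codas are permitted; onsets are limited to one consonant).
Each unlicensed consonant becomes the onset of a new syllable: /j/ → /ji/, /m/ → /mi/, /p/ → /pi/, /v/ → /vi/.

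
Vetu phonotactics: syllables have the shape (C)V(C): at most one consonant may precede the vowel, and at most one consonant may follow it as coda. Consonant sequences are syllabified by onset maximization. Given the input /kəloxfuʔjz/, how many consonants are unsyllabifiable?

The consonants /j/, /z/ cannot be parsed into a legal (C)V(C) syllable (at most one coda consonant is licensed; onsets are limited to one consonant).

2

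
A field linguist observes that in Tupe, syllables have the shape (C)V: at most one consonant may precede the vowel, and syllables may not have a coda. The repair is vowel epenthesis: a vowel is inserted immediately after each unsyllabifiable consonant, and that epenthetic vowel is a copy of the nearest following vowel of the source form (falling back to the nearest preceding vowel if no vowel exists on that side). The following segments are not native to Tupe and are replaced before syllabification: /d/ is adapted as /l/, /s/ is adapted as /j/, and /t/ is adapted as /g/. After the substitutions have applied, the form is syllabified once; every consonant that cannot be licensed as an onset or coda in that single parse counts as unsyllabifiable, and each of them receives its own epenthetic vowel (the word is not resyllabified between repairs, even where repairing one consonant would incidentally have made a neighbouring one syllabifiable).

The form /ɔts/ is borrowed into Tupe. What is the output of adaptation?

ɔgɔjɔ

Substitution: /t/ → /g/, /s/ → /j/, giving /ɔgj/.
Under (C)V, the unsyllabifiable consonants are /g/, /j/ (no codas are permitted; onsets are limited to one consonant).
Each unlicensed consonant becomes the onset of a new syllable: /g/ → /gɔ/, /j/ → /jɔ/.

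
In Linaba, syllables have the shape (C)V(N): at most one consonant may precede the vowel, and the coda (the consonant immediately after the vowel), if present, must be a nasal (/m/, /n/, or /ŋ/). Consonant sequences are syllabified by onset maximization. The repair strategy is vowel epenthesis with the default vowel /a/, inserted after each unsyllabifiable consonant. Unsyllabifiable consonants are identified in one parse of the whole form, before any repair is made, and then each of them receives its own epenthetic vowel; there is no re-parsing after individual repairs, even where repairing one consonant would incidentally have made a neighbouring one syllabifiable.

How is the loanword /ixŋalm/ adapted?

Syllabifying with onset maximization leaves /x/, /l/, /m/ stranded (only a nasal (/m/, /n/, or /ŋ/) is licensed in coda position; onsets are limited to one consonant).
Epenthesis after each stranded consonant: /x/ → /xa/, /l/ → /la/, /m/ → /ma/.

ixaŋalama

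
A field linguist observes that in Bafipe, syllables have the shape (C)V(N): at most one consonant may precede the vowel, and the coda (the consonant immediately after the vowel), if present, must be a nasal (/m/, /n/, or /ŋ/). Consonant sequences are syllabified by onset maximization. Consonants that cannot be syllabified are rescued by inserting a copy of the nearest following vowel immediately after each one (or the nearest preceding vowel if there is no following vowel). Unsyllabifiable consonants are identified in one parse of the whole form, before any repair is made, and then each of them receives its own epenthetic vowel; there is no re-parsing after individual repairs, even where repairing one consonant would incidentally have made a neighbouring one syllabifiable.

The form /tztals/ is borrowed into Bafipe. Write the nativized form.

Syllabifying with onset maximization leaves /t/, /z/, /l/, /s/ stranded (only a nasal (/m/, /n/, or /ŋ/) is licensed in coda position; onsets are limited to one consonant).
Epenthesis after each stranded consonant: /t/ → /ta/, /z/ → /za/, /l/ → /la/, /s/ → /sa/.

tazatalasa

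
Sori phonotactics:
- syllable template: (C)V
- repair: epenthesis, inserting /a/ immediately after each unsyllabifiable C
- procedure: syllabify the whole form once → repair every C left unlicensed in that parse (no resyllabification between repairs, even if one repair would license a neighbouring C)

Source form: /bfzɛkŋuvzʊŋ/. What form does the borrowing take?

Under (C)V, the unsyllabifiable consonants are /b/, /f/, /k/, /v/, /ŋ/ (no codas are permitted; onsets are limited to one consonant).
Inserting the epenthetic vowel yields /b/ → /ba/, /f/ → /fa/, /k/ → /ka/, /v/ → /va/, /ŋ/ → /ŋa/.

bafazɛkaŋuvazʊŋa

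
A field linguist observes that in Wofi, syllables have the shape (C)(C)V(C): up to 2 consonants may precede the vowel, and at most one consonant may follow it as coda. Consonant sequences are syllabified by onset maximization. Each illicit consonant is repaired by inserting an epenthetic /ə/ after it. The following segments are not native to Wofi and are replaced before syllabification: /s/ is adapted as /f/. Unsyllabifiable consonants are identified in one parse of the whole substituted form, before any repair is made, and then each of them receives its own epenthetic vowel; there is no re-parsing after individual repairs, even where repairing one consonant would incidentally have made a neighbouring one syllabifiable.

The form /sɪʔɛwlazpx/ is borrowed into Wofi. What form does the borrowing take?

fɪʔɛwlazpəxə

Substitution: /s/ → /f/, giving /fɪʔɛwlazpx/.
The consonants /p/, /x/ cannot be parsed into a legal (C)(C)V(C) syllable (at most one coda consonant is licensed; onsets may contain at most 2 consonants).
Each unlicensed consonant becomes the onset of a new syllable: /p/ → /pə/, /x/ → /xə/.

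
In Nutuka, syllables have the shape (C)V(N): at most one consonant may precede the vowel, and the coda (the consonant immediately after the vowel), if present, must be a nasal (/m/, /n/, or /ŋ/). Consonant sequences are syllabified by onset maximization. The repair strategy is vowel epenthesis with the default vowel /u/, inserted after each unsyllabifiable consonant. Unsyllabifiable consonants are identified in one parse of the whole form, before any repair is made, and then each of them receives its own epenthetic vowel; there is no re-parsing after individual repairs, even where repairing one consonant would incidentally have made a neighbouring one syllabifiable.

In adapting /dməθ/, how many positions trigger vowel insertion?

2

The unsyllabifiable consonants are /d/, /θ/; each receives one epenthetic vowel.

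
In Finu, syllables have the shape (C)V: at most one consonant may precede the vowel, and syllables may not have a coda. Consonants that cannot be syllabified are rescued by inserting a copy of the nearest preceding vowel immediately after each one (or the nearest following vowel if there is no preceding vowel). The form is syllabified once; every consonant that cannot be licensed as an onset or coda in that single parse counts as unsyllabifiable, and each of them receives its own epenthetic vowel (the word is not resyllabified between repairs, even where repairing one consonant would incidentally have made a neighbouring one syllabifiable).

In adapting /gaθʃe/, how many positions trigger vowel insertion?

1

The unsyllabifiable consonants are /θ/; each receives one epenthetic vowel.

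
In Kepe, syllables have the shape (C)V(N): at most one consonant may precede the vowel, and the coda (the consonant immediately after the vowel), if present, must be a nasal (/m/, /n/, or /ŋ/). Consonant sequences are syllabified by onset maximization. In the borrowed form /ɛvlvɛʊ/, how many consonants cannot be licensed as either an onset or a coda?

The consonants /v/, /l/ cannot be parsed into a legal (C)V(N) syllable (only a nasal (/m/, /n/, or /ŋ/) is licensed in coda position; onsets are limited to one consonant).

2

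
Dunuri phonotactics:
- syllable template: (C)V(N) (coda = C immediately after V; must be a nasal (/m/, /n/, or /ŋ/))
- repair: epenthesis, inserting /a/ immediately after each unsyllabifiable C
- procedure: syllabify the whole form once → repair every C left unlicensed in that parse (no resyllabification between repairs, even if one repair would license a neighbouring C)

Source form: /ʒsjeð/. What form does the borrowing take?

ʒasajeða

Syllabifying with onset maximization leaves /ʒ/, /s/, /ð/ stranded (only a nasal (/m/, /n/, or /ŋ/) is licensed in coda position; onsets are limited to one consonant).
Epenthesis after each stranded consonant: /ʒ/ → /ʒa/, /s/ → /sa/, /ð/ → /ða/.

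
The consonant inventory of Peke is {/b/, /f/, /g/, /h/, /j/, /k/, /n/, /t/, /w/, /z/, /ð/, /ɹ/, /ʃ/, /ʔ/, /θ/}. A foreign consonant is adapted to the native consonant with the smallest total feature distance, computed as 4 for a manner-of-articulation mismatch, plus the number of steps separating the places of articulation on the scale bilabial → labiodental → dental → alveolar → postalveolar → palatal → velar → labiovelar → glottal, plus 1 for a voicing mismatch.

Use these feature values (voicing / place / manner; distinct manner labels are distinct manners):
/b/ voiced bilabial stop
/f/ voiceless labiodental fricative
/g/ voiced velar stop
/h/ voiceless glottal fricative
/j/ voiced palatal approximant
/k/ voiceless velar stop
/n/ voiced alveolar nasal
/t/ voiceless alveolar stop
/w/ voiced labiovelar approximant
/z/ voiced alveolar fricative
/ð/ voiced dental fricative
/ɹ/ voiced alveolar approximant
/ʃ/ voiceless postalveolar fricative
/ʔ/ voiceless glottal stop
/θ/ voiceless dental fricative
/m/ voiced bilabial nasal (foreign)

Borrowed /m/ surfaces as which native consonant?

/n/ is closest: same manner (nasal), place distance 3 (bilabial→alveolar), same voicing; total 3. Next closest is /b/ at distance 4.

n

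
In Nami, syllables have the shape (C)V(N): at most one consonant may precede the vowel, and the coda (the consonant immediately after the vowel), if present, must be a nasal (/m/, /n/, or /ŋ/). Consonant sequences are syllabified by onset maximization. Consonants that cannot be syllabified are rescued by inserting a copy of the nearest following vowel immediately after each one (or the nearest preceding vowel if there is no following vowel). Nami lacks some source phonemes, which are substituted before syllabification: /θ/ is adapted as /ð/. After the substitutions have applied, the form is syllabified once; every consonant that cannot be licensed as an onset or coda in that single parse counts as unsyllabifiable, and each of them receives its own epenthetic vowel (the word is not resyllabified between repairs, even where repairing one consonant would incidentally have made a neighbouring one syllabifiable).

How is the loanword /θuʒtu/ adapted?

ðuʒutu

Substitution: /θ/ → /ð/, giving /ðuʒtu/.
Under (C)V(N), the unsyllabifiable consonants are /ʒ/ (only a nasal (/m/, /n/, or /ŋ/) is licensed in coda position; onsets are limited to one consonant).
Each unlicensed consonant becomes the onset of a new syllable: /ʒ/ → /ʒu/.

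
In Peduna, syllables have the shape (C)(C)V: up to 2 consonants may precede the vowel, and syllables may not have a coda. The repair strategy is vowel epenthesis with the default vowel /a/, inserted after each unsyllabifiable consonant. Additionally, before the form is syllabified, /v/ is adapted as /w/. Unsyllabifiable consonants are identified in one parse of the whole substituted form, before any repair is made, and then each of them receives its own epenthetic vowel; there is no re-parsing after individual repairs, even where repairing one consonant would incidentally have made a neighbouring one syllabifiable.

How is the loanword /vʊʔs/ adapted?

Substitution: /v/ → /w/, giving /wʊʔs/.
Under (C)(C)V, the unsyllabifiable consonants are /ʔ/, /s/ (no codas are permitted; onsets may contain at most 2 consonants).
Each unlicensed consonant becomes the onset of a new syllable: /ʔ/ → /ʔa/, /s/ → /sa/.

wʊʔasa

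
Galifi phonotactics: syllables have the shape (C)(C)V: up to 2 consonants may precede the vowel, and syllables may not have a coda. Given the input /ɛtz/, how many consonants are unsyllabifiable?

Syllabifying with onset maximization leaves /t/, /z/ stranded (no codas are permitted; onsets may contain at most 2 consonants).

2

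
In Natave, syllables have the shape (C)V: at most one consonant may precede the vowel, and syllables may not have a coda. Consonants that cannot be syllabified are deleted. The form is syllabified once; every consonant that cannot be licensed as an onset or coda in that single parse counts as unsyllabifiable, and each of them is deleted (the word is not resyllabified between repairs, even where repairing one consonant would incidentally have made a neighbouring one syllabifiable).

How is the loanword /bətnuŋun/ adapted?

bənuŋu

Syllabifying with onset maximization leaves /t/, /n/ stranded (no codas are permitted; onsets are limited to one consonant).
Deletion applies to /t/, /n/.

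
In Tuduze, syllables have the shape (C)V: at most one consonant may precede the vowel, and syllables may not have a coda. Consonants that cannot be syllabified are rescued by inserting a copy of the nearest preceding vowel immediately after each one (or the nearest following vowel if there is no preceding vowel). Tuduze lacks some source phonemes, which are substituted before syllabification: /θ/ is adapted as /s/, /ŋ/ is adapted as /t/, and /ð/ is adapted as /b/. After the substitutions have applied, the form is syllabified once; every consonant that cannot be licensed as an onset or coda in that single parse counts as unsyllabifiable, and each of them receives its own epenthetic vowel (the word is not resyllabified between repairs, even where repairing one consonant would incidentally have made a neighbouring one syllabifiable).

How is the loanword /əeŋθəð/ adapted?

Substitution: /ŋ/ → /t/, /θ/ → /s/, /ð/ → /b/, giving /əetsəb/.
Under (C)V, the unsyllabifiable consonants are /t/, /b/ (no codas are permitted; onsets are limited to one consonant).
Each unlicensed consonant becomes the onset of a new syllable: /t/ → /te/, /b/ → /bə/.

əetesəbə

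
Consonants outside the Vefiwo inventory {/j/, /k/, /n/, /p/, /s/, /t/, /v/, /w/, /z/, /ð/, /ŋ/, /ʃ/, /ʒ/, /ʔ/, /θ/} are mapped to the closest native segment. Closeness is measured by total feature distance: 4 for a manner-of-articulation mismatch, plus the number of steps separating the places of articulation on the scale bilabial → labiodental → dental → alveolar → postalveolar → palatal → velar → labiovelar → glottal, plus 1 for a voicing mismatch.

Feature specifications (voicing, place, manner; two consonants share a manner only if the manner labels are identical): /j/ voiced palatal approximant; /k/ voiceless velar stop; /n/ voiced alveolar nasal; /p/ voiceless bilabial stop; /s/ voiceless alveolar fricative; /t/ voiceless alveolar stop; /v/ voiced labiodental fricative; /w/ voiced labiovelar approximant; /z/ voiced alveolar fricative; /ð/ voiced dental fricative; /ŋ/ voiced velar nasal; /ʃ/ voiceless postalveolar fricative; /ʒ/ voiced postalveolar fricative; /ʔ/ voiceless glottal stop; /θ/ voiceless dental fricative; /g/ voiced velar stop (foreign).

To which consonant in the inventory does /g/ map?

/k/ is closest: same manner (stop), place distance 0 (velar→velar), voicing differs (+1); total 1. Next closest is /ʔ/ at distance 3.

k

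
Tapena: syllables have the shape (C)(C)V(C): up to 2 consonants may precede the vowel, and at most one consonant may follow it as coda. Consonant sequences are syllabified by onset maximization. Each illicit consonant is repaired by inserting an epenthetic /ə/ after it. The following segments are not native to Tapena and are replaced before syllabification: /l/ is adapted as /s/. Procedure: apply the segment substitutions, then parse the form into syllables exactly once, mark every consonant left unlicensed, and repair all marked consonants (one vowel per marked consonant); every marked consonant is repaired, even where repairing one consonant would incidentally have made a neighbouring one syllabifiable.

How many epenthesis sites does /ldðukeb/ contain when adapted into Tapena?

After substitution the input is /sdðukeb/.
The unsyllabifiable consonants are /s/; each receives one epenthetic vowel.

1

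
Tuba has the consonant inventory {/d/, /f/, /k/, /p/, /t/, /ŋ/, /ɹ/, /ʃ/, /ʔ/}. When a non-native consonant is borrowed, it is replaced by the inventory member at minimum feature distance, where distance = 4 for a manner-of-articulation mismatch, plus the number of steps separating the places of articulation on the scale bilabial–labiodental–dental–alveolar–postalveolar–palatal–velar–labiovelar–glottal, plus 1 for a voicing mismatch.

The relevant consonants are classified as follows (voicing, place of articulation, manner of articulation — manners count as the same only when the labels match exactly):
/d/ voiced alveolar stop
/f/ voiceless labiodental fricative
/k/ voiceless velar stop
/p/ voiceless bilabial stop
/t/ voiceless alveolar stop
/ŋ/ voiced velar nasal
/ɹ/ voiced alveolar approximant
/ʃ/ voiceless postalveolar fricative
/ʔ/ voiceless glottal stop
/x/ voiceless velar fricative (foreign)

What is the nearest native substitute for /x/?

ʃ

/ʃ/ is closest: same manner (fricative), place distance 2 (velar→postalveolar), same voicing; total 2. Next closest is /k/ at distance 4.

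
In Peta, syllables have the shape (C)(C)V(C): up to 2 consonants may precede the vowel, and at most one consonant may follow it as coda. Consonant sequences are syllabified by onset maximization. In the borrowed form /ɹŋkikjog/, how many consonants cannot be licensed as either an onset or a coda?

1

Under (C)(C)V(C), the unsyllabifiable consonants are /ɹ/ (at most one coda consonant is licensed; onsets may contain at most 2 consonants).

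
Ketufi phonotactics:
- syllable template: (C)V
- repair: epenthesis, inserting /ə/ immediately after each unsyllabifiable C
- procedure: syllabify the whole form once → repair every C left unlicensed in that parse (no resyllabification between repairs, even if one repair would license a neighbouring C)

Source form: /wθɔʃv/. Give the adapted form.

wəθɔʃəvə

Syllabifying with onset maximization leaves /w/, /ʃ/, /v/ stranded (no codas are permitted; onsets are limited to one consonant).
Inserting the epenthetic vowel yields /w/ → /wə/, /ʃ/ → /ʃə/, /v/ → /və/.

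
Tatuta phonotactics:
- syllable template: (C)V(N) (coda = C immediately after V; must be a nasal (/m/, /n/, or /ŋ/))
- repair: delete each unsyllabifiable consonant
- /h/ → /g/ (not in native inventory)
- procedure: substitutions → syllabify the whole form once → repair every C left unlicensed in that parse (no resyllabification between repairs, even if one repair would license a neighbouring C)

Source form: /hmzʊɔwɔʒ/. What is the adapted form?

zʊɔwɔ

Substitution: /h/ → /g/, giving /gmzʊɔwɔʒ/.
Under (C)V(N), the unsyllabifiable consonants are /g/, /m/, /ʒ/ (only a nasal (/m/, /n/, or /ŋ/) is licensed in coda position; onsets are limited to one consonant).
Deletion applies to /g/, /m/, /ʒ/.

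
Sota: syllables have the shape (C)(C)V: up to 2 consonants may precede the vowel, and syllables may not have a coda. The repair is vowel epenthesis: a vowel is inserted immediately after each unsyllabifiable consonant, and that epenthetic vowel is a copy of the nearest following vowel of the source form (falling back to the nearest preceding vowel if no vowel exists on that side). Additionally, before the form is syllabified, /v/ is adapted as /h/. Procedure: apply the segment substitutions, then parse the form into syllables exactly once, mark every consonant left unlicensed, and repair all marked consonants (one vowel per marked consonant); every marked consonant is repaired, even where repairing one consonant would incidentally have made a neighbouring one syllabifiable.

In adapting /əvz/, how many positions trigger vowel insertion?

2

After substitution the input is /əhz/.
The unsyllabifiable consonants are /h/, /z/; each receives one epenthetic vowel.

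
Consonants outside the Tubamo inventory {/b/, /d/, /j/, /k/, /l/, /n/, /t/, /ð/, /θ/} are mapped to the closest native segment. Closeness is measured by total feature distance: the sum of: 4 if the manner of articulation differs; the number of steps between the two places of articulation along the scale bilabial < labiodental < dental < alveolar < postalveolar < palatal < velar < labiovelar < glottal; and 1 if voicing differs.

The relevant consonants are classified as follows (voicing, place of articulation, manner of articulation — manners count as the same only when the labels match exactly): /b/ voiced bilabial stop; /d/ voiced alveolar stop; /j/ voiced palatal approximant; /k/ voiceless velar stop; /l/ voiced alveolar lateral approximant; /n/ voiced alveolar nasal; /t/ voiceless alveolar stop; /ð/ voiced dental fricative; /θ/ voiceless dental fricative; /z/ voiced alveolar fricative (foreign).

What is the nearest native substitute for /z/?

ð

/ð/ is closest: same manner (fricative), place distance 1 (alveolar→dental), same voicing; total 1. Next closest is /θ/ at distance 2.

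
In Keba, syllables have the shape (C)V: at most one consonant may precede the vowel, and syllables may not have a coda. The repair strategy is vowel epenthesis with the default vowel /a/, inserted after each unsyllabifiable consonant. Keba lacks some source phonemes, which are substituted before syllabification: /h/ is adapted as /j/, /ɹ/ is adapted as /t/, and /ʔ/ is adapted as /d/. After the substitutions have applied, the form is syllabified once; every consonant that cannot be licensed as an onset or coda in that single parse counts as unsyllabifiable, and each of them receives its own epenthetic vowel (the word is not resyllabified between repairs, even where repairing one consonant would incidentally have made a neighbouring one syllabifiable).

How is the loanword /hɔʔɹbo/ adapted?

jɔdatabo

Substitution: /h/ → /j/, /ʔ/ → /d/, /ɹ/ → /t/, giving /jɔdtbo/.
Syllabifying with onset maximization leaves /d/, /t/ stranded (no codas are permitted; onsets are limited to one consonant).
Each unlicensed consonant becomes the onset of a new syllable: /d/ → /da/, /t/ → /ta/.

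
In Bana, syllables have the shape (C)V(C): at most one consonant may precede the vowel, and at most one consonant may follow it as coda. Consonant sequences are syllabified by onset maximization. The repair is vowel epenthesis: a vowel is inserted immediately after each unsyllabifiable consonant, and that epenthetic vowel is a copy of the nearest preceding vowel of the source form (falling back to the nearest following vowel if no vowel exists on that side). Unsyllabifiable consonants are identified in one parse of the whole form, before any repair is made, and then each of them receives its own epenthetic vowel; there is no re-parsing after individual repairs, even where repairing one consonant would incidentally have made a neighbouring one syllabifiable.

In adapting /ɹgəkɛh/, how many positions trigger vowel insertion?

The unsyllabifiable consonants are /ɹ/; each receives one epenthetic vowel.

1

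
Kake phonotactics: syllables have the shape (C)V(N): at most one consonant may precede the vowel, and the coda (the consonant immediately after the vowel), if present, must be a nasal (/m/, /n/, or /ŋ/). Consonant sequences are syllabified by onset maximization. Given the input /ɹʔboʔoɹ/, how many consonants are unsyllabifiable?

The consonants /ɹ/, /ʔ/, /ɹ/ cannot be parsed into a legal (C)V(N) syllable (only a nasal (/m/, /n/, or /ŋ/) is licensed in coda position; onsets are limited to one consonant).

3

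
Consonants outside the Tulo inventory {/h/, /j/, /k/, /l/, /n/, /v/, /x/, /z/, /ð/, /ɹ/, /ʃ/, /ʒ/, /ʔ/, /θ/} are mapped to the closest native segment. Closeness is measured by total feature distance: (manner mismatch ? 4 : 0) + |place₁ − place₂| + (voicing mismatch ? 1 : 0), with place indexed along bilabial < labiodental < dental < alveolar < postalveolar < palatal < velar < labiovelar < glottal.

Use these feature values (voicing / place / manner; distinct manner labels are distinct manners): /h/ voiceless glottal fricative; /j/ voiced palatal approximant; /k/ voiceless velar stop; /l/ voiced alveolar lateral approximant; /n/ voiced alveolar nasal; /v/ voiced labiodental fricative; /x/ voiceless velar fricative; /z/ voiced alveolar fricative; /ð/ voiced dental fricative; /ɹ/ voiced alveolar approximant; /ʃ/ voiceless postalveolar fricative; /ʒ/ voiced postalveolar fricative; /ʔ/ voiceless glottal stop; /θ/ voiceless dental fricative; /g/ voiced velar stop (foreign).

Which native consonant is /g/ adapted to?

/k/ is closest: same manner (stop), place distance 0 (velar→velar), voicing differs (+1); total 1. Next closest is /ʔ/ at distance 3.

k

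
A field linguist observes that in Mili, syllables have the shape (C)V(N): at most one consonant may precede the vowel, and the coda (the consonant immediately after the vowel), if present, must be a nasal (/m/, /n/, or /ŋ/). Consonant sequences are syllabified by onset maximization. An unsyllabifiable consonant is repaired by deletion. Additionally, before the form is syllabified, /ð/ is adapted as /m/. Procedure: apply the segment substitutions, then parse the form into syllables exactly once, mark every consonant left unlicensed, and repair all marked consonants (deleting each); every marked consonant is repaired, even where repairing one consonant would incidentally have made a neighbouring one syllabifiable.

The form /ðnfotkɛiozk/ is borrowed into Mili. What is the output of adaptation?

Substitution: /ð/ → /m/, giving /mnfotkɛiozk/.
Under (C)V(N), the unsyllabifiable consonants are /m/, /n/, /t/, /z/, /k/ (only a nasal (/m/, /n/, or /ŋ/) is licensed in coda position; onsets are limited to one consonant).
Deletion applies to /m/, /n/, /t/, /z/, /k/.

fokɛio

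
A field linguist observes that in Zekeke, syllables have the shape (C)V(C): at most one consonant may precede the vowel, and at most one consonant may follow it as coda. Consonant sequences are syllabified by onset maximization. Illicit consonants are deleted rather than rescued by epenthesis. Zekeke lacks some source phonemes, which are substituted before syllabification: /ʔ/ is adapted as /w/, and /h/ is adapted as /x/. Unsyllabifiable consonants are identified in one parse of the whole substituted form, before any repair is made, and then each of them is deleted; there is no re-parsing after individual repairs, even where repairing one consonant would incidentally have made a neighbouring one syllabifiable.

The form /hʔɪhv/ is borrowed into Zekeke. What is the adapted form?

wɪx

Substitution: /h/ → /x/, /ʔ/ → /w/, giving /xwɪxv/.
The consonants /x/, /v/ cannot be parsed into a legal (C)V(C) syllable (at most one coda consonant is licensed; onsets are limited to one consonant).
Deleting the stranded consonants removes /x/, /v/.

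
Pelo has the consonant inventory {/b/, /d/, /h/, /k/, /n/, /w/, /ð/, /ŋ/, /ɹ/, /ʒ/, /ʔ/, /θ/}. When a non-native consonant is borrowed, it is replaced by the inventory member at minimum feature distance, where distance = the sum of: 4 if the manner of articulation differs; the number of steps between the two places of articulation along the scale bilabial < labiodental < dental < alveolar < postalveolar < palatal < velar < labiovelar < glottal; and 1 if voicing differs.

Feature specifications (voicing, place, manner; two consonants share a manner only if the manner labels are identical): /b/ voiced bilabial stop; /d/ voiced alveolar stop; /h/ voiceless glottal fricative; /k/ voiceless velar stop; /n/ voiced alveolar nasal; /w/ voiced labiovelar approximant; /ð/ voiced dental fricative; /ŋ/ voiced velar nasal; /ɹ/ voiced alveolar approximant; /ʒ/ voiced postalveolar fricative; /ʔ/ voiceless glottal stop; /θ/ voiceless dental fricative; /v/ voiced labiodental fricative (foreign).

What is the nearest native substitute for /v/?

/ð/ is closest: same manner (fricative), place distance 1 (labiodental→dental), same voicing; total 1. Next closest is /θ/ at distance 2.

ð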